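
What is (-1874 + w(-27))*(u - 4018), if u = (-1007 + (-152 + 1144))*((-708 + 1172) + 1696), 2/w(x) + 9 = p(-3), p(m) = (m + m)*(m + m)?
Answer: 1842605128/27 ≈ 6.8245e+7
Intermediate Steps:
p(m) = 4*m² (p(m) = (2*m)*(2*m) = 4*m²)
w(x) = 2/27 (w(x) = 2/(-9 + 4*(-3)²) = 2/(-9 + 4*9) = 2/(-9 + 36) = 2/27)
u = -32400 (u = (-1007 + 992)*(464 + 1696) = -15*2160 = -32400)
(-1874 + w(-27))*(u - 4018) = (-1874 + 2/27)*(-32400 - 4018) = -50596/27*(-36418) = 1842605128/27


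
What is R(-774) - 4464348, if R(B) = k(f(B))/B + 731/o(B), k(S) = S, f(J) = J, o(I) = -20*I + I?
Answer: -1526806657/342 ≈ -4.4643e+6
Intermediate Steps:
o(I) = -19*I
R(B) = 1 - 731/(19*B) (R(B) = B/B + 731/((-19*B)) = 1 + 731*(-1/(19*B)) = 1 - 731/(19*B))
R(-774) - 4464348 = (-731/19 - 774)/(-774) - 4464348 = -1/774*(-15437/19) - 4464348 = 359/342 - 4464348 = -1526806657/342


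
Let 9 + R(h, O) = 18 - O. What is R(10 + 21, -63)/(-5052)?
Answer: -6/421 ≈ -0.014252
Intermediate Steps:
R(h, O) = 9 - O (R(h, O) = -9 + (18 - O) = 9 - O)
R(10 + 21, -63)/(-5052) = (9 - 1*(-63))/(-5052) = (9 + 63)*(-1/5052) = 72*(-1/5052) = -6/421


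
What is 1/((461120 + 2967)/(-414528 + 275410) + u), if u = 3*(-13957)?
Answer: -139118/5825473865 ≈ -2.3881e-5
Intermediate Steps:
u = -41871
1/((461120 + 2967)/(-414528 + 275410) + u) = 1/((461120 + 2967)/(-414528 + 275410) - 41871) = 1/(464087/(-139118) - 41871) = 1/(464087*(-1/139118) - 41871) = 1/(-464087/139118 - 41871) = 1/(-5825473865/139118) = -139118/5825473865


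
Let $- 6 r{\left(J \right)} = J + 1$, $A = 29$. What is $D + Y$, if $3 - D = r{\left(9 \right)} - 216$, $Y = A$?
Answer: $\frac{749}{3} \approx 249.67$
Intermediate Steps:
$r{\left(J \right)} = - \frac{1}{6} - \frac{J}{6}$ ($r{\left(J \right)} = - \frac{J + 1}{6} = - \frac{1 + J}{6} = - \frac{1}{6} - \frac{J}{6}$)
$Y = 29$
$D = \frac{662}{3}$ ($D = 3 - \left(\left(- \frac{1}{6} - \frac{3}{2}\right) - 216\right) = 3 - \left(- \frac{5}{3} - 216\right) = 3 - - \frac{653}{3} = 3 + \frac{653}{3} = \frac{662}{3} \approx 220.67$)
$D + Y = \frac{662}{3} + 29 = \frac{749}{3}$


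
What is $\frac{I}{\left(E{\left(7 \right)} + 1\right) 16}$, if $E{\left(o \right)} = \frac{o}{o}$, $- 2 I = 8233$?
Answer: $- \frac{8233}{64} \approx -128.64$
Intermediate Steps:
$I = - \frac{8233}{2}$ ($I = \left(- \frac{1}{2}\right) 8233 = - \frac{8233}{2} \approx -4116.5$)
$E{\left(o \right)} = 1$
$\frac{I}{\left(E{\left(7 \right)} + 1\right) 16} = - \frac{8233}{2 \left(1 + 1\right) 16} = - \frac{8233}{2 \cdot 2 \cdot 16} = - \frac{8233}{2 \cdot 32} = \left(- \frac{8233}{2}\right) \frac{1}{32} = - \frac{8233}{64}$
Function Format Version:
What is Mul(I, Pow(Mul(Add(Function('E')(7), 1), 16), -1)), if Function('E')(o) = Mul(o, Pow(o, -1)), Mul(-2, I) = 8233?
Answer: Rational(-8233, 64) ≈ -128.64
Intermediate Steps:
I = Rational(-8233, 2) (I = Mul(Rational(-1, 2), 8233) = Rational(-8233, 2) ≈ -4116.5)
Function('E')(o) = 1
Mul(I, Pow(Mul(Add(Function('E')(7), 1), 16), -1)) = Mul(Rational(-8233, 2), Pow(Mul(Add(1, 1), 16), -1)) = Mul(Rational(-8233, 2), Pow(Mul(2, 16), -1)) = Mul(Rational(-8233, 2), Pow(32, -1)) = Mul(Rational(-8233, 2), Rational(1, 32)) = Rational(-8233, 64)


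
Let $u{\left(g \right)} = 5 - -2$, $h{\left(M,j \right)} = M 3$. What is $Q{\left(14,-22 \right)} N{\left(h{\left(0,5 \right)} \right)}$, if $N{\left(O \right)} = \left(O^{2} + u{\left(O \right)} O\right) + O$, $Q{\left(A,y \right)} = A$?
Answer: $0$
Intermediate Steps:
$h{\left(M,j \right)} = 3 M$
$u{\left(g \right)} = 7$ ($u{\left(g \right)} = 5 + 2 = 7$)
$N{\left(O \right)} = O^{2} + 8 O$ ($N{\left(O \right)} = \left(O^{2} + 7 O\right) + O = O^{2} + 8 O$)
$Q{\left(14,-22 \right)} N{\left(h{\left(0,5 \right)} \right)} = 14 \cdot 3 \cdot 0 \left(8 + 3 \cdot 0\right) = 14 \cdot 0 \left(8 + 0\right) = 14 \cdot 0 \cdot 8 = 14 \cdot 0 = 0$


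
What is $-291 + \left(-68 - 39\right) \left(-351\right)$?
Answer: $37266$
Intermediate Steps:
$-291 + \left(-68 - 39\right) \left(-351\right) = -291 - -37557 = -291 + 37557 = 37266$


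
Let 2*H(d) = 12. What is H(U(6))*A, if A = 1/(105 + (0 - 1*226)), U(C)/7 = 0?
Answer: -6/121 ≈ -0.049587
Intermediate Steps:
U(C) = 0 (U(C) = 7*0 = 0)
H(d) = 6 (H(d) = (½)*12 = 6)
A = -1/121 (A = 1/(105 + (0 - 226)) = 1/(105 - 226) = 1/(-121) = -1/121 ≈ -0.0082645)
H(U(6))*A = 6*(-1/121) = -6/121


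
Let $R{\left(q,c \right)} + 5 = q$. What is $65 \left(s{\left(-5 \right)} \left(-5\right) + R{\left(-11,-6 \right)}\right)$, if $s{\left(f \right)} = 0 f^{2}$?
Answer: $-1040$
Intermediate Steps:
$R{\left(q,c \right)} = -5 + q$
$s{\left(f \right)} = 0$
$65 \left(s{\left(-5 \right)} \left(-5\right) + R{\left(-11,-6 \right)}\right) = 65 \left(0 \left(-5\right) - 16\right) = 65 \left(0 - 16\right) = 65 \left(-16\right) = -1040$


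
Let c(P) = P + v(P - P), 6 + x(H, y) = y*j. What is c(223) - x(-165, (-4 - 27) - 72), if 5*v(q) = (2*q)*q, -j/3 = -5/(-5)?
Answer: -80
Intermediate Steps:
j = -3 (j = -(-15)/(-5) = -(-15)*(-1)/5 = -3*1 = -3)
v(q) = 2*q**2/5 (v(q) = ((2*q)*q)/5 = (2*q**2)/5 = 2*q**2/5)
x(H, y) = -6 - 3*y (x(H, y) = -6 + y*(-3) = -6 - 3*y)
c(P) = P (c(P) = P + 2*(P - P)**2/5 = P + (2/5)*0**2 = P + (2/5)*0 = P + 0 = P)
c(223) - x(-165, (-4 - 27) - 72) = 223 - (-6 - 3*((-4 - 27) - 72)) = 223 - (-6 - 3*(-31 - 72)) = 223 - (-6 - 3*(-103)) = 223 - (-6 + 309) = 223 - 1*303 = 223 - 303 = -80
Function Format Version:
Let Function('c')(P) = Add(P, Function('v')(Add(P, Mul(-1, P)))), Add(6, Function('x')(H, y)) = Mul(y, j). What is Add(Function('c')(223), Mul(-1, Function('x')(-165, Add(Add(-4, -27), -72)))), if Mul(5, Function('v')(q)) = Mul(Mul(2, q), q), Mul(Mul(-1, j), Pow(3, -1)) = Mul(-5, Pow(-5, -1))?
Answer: -80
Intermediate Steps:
j = -3 (j = Mul(-3, Mul(-5, Pow(-5, -1))) = Mul(-3, Mul(-5, Rational(-1, 5))) = Mul(-3, 1) = -3)
Function('v')(q) = Mul(Rational(2, 5), Pow(q, 2)) (Function('v')(q) = Mul(Rational(1, 5), Mul(Mul(2, q), q)) = Mul(Rational(1, 5), Mul(2, Pow(q, 2))) = Mul(Rational(2, 5), Pow(q, 2)))
Function('x')(H, y) = Add(-6, Mul(-3, y)) (Function('x')(H, y) = Add(-6, Mul(y, -3)) = Add(-6, Mul(-3, y)))
Function('c')(P) = P (Function('c')(P) = Add(P, Mul(Rational(2, 5), Pow(Add(P, Mul(-1, P)), 2))) = Add(P, Mul(Rational(2, 5), Pow(0, 2))) = Add(P, Mul(Rational(2, 5), 0)) = Add(P, 0) = P)
Add(Function('c')(223), Mul(-1, Function('x')(-165, Add(Add(-4, -27), -72)))) = Add(223, Mul(-1, Add(-6, Mul(-3, Add(Add(-4, -27), -72))))) = Add(223, Mul(-1, Add(-6, Mul(-3, Add(-31, -72))))) = Add(223, Mul(-1, Add(-6, Mul(-3, -103)))) = Add(223, Mul(-1, Add(-6, 309))) = Add(223, Mul(-1, 303)) = Add(223, -303) = -80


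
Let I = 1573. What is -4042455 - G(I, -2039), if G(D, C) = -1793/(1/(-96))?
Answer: -4214583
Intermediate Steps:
G(D, C) = 172128 (G(D, C) = -1793/(-1/96) = -1793*(-96) = 172128)
-4042455 - G(I, -2039) = -4042455 - 1*172128 = -4042455 - 172128 = -4214583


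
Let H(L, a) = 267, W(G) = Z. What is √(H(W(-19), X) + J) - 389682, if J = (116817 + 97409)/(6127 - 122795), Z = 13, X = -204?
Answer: -389682 + √902314103710/58334 ≈ -3.8967e+5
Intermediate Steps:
W(G) = 13
J = -107113/58334 (J = 214226/(-116668) = 214226*(-1/116668) = -107113/58334 ≈ -1.8362)
√(H(W(-19), X) + J) - 389682 = √(267 - 107113/58334) - 389682 = √(15468065/58334) - 389682 = √902314103710/58334 - 389682 = -389682 + √902314103710/58334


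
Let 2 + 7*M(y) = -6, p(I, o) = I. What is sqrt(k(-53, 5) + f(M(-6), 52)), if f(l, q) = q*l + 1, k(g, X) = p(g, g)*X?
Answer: 2*I*sqrt(3962)/7 ≈ 17.984*I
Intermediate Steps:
k(g, X) = X*g (k(g, X) = g*X = X*g)
M(y) = -8/7 (M(y) = -2/7 + (1/7)*(-6) = -2/7 - 6/7 = -8/7)
f(l, q) = 1 + l*q (f(l, q) = l*q + 1 = 1 + l*q)
sqrt(k(-53, 5) + f(M(-6), 52)) = sqrt(5*(-53) + (1 - 8/7*52)) = sqrt(-265 + (1 - 416/7)) = sqrt(-265 - 409/7) = sqrt(-2264/7) = 2*I*sqrt(3962)/7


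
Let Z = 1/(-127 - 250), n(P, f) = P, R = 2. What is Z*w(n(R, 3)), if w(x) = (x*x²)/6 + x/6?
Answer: -5/1131 ≈ -0.0044209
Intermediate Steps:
Z = -1/377 (Z = 1/(-377) = -1/377 ≈ -0.0026525)
w(x) = x/6 + x³/6 (w(x) = x³*(⅙) + x*(⅙) = x³/6 + x/6 = x/6 + x³/6)
Z*w(n(R, 3)) = -2*(1 + 2²)/2262 = -2*(1 + 4)/2262 = -2*5/2262 = -1/377*5/3 = -5/1131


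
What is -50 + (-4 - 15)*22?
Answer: -468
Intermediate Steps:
-50 + (-4 - 15)*22 = -50 - 19*22 = -50 - 418 = -468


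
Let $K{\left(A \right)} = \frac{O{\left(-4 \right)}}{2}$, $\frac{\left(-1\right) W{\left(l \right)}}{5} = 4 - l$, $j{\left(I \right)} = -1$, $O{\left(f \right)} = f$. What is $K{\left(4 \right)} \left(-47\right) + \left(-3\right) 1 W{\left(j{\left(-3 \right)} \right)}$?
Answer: $169$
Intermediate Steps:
$W{\left(l \right)} = -20 + 5 l$ ($W{\left(l \right)} = - 5 \left(4 - l\right) = -20 + 5 l$)
$K{\left(A \right)} = -2$ ($K{\left(A \right)} = - \frac{4}{2} = \left(-4\right) \frac{1}{2} = -2$)
$K{\left(4 \right)} \left(-47\right) + \left(-3\right) 1 W{\left(j{\left(-3 \right)} \right)} = \left(-2\right) \left(-47\right) + \left(-3\right) 1 \left(-20 + 5 \left(-1\right)\right) = 94 - 3 \left(-20 - 5\right) = 94 - -75 = 94 + 75 = 169$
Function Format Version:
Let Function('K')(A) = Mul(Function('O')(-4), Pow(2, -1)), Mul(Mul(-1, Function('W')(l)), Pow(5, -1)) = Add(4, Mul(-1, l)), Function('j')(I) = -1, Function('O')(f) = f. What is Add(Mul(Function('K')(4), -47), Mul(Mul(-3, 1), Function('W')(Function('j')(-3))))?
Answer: 169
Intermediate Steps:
Function('W')(l) = Add(-20, Mul(5, l)) (Function('W')(l) = Mul(-5, Add(4, Mul(-1, l))) = Add(-20, Mul(5, l)))
Function('K')(A) = -2 (Function('K')(A) = Mul(-4, Pow(2, -1)) = Mul(-4, Rational(1, 2)) = -2)
Add(Mul(Function('K')(4), -47), Mul(Mul(-3, 1), Function('W')(Function('j')(-3)))) = Add(Mul(-2, -47), Mul(Mul(-3, 1), Add(-20, Mul(5, -1)))) = Add(94, Mul(-3, Add(-20, -5))) = Add(94, Mul(-3, -25)) = Add(94, 75) = 169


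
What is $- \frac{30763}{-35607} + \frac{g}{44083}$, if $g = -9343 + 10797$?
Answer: $\frac{108299839}{120743337} \approx 0.89694$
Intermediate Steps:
$g = 1454$
$- \frac{30763}{-35607} + \frac{g}{44083} = - \frac{30763}{-35607} + \frac{1454}{44083} = \left(-30763\right) \left(- \frac{1}{35607}\right) + 1454 \cdot \frac{1}{44083} = \frac{30763}{35607} + \frac{1454}{44083} = \frac{108299839}{120743337}$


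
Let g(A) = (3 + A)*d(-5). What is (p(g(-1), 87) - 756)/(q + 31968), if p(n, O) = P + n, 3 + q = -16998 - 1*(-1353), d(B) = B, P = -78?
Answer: -211/4080 ≈ -0.051716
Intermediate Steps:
q = -15648 (q = -3 + (-16998 - 1*(-1353)) = -3 + (-16998 + 1353) = -3 - 15645 = -15648)
g(A) = -15 - 5*A (g(A) = (3 + A)*(-5) = -15 - 5*A)
p(n, O) = -78 + n
(p(g(-1), 87) - 756)/(q + 31968) = ((-78 + (-15 - 5*(-1))) - 756)/(-15648 + 31968) = ((-78 + (-15 + 5)) - 756)/16320 = ((-78 - 10) - 756)*(1/16320) = (-88 - 756)*(1/16320) = -844*1/16320 = -211/4080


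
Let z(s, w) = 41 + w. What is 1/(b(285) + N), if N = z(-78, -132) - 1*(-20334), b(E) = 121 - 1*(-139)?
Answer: 1/20503 ≈ 4.8773e-5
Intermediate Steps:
b(E) = 260 (b(E) = 121 + 139 = 260)
N = 20243 (N = (41 - 132) - 1*(-20334) = -91 + 20334 = 20243)
1/(b(285) + N) = 1/(260 + 20243) = 1/20503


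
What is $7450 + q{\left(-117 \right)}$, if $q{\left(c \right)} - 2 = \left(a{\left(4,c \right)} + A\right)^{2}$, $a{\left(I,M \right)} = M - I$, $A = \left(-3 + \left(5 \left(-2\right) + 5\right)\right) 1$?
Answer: $24093$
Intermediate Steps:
$A = -8$ ($A = \left(-3 + \left(-10 + 5\right)\right) 1 = \left(-3 - 5\right) 1 = \left(-8\right) 1 = -8$)
$q{\left(c \right)} = 2 + \left(-12 + c\right)^{2}$ ($q{\left(c \right)} = 2 + \left(\left(c - 4\right) - 8\right)^{2} = 2 + \left(\left(-4 + c\right) - 8\right)^{2} = 2 + \left(-12 + c\right)^{2}$)
$7450 + q{\left(-117 \right)} = 7450 + \left(2 + \left(-12 - 117\right)^{2}\right) = 7450 + \left(2 + \left(-129\right)^{2}\right) = 7450 + \left(2 + 16641\right) = 7450 + 16643 = 24093$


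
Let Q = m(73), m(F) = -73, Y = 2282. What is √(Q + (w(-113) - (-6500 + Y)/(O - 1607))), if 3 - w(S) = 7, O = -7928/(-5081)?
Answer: I*√5298445360412579/8157239 ≈ 8.9234*I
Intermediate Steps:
O = 7928/5081 (O = -7928*(-1/5081) = 7928/5081 ≈ 1.5603)
w(S) = -4 (w(S) = 3 - 1*7 = 3 - 7 = -4)
Q = -73
√(Q + (w(-113) - (-6500 + Y)/(O - 1607))) = √(-73 + (-4 - (-6500 + 2282)/(7928/5081 - 1607))) = √(-73 + (-4 - (-4218)/(-8157239/5081))) = √(-73 + (-4 - (-4218)*(-5081)/8157239)) = √(-73 + (-4 - 1*21431658/8157239)) = √(-73 + (-4 - 21431658/8157239)) = √(-73 - 54060614/8157239) = √(-649539061/8157239) = I*√5298445360412579/8157239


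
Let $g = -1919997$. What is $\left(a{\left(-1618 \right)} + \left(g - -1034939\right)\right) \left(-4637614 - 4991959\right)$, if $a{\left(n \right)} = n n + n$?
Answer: $-16671178997104$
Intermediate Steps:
$a{\left(n \right)} = n + n^{2}$ ($a{\left(n \right)} = n^{2} + n = n + n^{2}$)
$\left(a{\left(-1618 \right)} + \left(g - -1034939\right)\right) \left(-4637614 - 4991959\right) = \left(- 1618 \left(1 - 1618\right) - 885058\right) \left(-4637614 - 4991959\right) = \left(\left(-1618\right) \left(-1617\right) + \left(-1919997 + 1034939\right)\right) \left(-9629573\right) = \left(2616306 - 885058\right) \left(-9629573\right) = 1731248 \left(-9629573\right) = -16671178997104$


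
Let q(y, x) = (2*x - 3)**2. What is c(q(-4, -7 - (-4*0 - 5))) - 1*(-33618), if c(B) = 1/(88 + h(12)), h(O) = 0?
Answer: 2958385/88 ≈ 33618.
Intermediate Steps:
q(y, x) = (-3 + 2*x)**2
c(B) = 1/88 (c(B) = 1/(88 + 0) = 1/88)
c(q(-4, -7 - (-4*0 - 5))) - 1*(-33618) = 1/88 - 1*(-33618) = 1/88 + 33618 = 2958385/88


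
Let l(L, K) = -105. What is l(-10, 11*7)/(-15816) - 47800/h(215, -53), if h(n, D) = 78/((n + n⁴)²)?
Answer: -191760791915216899388159545/68536 ≈ -2.7980e+21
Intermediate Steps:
h(n, D) = 78/(n + n⁴)²
l(-10, 11*7)/(-15816) - 47800/h(215, -53) = -105/(-15816) - 47800*46225*(1 + 215³)²/78 = -105*(-1/15816) - 47800*46225*(1 + 9938375)²/78 = 35/5272 - 47800/(78*(1/46225)/9938376²) = 35/5272 - 47800/(78*(1/46225)*(1/98771317517376)) = 35/5272 - 47800/13/760950692040117600 = 35/5272 - 47800*760950692040117600/13 = 35/5272 - 36373443079517621280000/13 = -191760791915216899388159545/68536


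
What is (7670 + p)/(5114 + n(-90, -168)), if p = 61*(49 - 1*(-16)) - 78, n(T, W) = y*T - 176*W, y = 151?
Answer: 11557/21092 ≈ 0.54793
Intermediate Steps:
n(T, W) = -176*W + 151*T (n(T, W) = 151*T - 176*W = -176*W + 151*T)
p = 3887 (p = 61*(49 + 16) - 78 = 61*65 - 78 = 3965 - 78 = 3887)
(7670 + p)/(5114 + n(-90, -168)) = (7670 + 3887)/(5114 + (-176*(-168) + 151*(-90))) = 11557/(5114 + (29568 - 13590)) = 11557/(5114 + 15978) = 11557/21092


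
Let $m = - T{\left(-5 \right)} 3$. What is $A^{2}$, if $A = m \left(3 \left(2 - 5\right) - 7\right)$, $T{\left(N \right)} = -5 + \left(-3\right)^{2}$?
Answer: $36864$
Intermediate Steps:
$T{\left(N \right)} = 4$ ($T{\left(N \right)} = -5 + 9 = 4$)
$m = -12$ ($m = \left(-1\right) 4 \cdot 3 = \left(-4\right) 3 = -12$)
$A = 192$ ($A = - 12 \left(3 \left(2 - 5\right) - 7\right) = - 12 \left(3 \left(-3\right) - 7\right) = - 12 \left(-9 - 7\right) = \left(-12\right) \left(-16\right) = 192$)
$A^{2} = 192^{2} = 36864$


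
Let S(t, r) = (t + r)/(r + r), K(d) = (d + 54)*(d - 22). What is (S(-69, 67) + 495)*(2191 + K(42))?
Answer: 136337204/67 ≈ 2.0349e+6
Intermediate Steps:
K(d) = (-22 + d)*(54 + d) (K(d) = (54 + d)*(-22 + d) = (-22 + d)*(54 + d))
S(t, r) = (r + t)/(2*r) (S(t, r) = (r + t)/((2*r)) = (r + t)*(1/(2*r)) = (r + t)/(2*r))
(S(-69, 67) + 495)*(2191 + K(42)) = ((½)*(67 - 69)/67 + 495)*(2191 + (-1188 + 42² + 32*42)) = ((½)*(1/67)*(-2) + 495)*(2191 + (-1188 + 1764 + 1344)) = (-1/67 + 495)*(2191 + 1920) = (33164/67)*4111 = 136337204/67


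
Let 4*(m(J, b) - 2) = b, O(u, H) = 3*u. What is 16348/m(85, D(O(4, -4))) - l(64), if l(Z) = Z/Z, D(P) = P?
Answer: 16343/5 ≈ 3268.6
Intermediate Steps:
m(J, b) = 2 + b/4
l(Z) = 1
16348/m(85, D(O(4, -4))) - l(64) = 16348/(2 + (3*4)/4) - 1*1 = 16348/(2 + (¼)*12) - 1 = 16348/(2 + 3) - 1 = 16348/5 - 1 = 16343/5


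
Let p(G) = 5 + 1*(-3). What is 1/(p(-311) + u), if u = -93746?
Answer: -1/93744 ≈ -1.0667e-5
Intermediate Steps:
p(G) = 2 (p(G) = 5 - 3 = 2)
1/(p(-311) + u) = 1/(2 - 93746) = 1/(-93744) = -1/93744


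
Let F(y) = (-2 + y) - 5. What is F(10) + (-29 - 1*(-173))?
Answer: 147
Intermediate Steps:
F(y) = -7 + y
F(10) + (-29 - 1*(-173)) = (-7 + 10) + (-29 - 1*(-173)) = 3 + (-29 + 173) = 3 + 144 = 147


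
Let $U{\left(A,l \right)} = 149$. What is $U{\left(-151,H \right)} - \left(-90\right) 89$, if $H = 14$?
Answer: $8159$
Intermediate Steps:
$U{\left(-151,H \right)} - \left(-90\right) 89 = 149 - \left(-90\right) 89 = 149 - -8010 = 149 + 8010 = 8159$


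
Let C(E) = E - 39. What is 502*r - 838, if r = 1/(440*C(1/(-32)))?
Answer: -57568418/68695 ≈ -838.03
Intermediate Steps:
C(E) = -39 + E
r = -4/68695 (r = 1/(440*(-39 + 1/(-32))) = 1/(440*(-39 - 1/32)) = 1/(440*(-1249/32)) = (1/440)*(-32/1249) = -4/68695 ≈ -5.8228e-5)
502*r - 838 = 502*(-4/68695) - 838 = -2008/68695 - 838 = -57568418/68695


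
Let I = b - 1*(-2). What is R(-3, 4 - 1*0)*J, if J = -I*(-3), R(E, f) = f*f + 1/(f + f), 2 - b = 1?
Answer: 1161/8 ≈ 145.13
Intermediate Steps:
b = 1 (b = 2 - 1*1 = 2 - 1 = 1)
R(E, f) = f**2 + 1/(2*f)
I = 3 (I = 1 - 1*(-2) = 1 + 2 = 3)
J = 9 (J = -1*3*(-3) = -3*(-3) = 9)
R(-3, 4 - 1*0)*J = ((1/2 + (4 - 1*0)**3)/(4 - 1*0))*9 = ((1/2 + (4 + 0)**3)/(4 + 0))*9 = ((1/2 + 4**3)/4)*9 = ((1/2 + 64)/4)*9 = ((1/4)*(129/2))*9 = (129/8)*9 = 1161/8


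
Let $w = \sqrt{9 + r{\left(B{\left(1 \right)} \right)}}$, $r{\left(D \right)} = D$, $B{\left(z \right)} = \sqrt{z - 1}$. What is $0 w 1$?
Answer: $0$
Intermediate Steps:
$B{\left(z \right)} = \sqrt{-1 + z}$
$w = 3$ ($w = \sqrt{9 + \sqrt{-1 + 1}} = \sqrt{9 + \sqrt{0}} = \sqrt{9 + 0} = \sqrt{9} = 3$)
$0 w 1 = 0 \cdot 3 \cdot 1 = 0 \cdot 1 = 0$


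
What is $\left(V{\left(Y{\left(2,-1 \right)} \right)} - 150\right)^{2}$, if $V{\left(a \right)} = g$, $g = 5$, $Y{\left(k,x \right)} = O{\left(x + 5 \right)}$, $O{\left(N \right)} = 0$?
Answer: $21025$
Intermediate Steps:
$Y{\left(k,x \right)} = 0$
$V{\left(a \right)} = 5$
$\left(V{\left(Y{\left(2,-1 \right)} \right)} - 150\right)^{2} = \left(5 - 150\right)^{2} = \left(-145\right)^{2} = 21025$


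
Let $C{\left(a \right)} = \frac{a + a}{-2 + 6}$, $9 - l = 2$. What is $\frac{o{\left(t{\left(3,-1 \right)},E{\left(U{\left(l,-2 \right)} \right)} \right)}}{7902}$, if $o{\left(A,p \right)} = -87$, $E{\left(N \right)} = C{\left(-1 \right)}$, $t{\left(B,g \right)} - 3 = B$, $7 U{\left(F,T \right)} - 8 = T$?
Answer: $- \frac{29}{2634} \approx -0.01101$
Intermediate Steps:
$l = 7$ ($l = 9 - 2 = 7$)
$U{\left(F,T \right)} = \frac{8}{7} + \frac{T}{7}$
$t{\left(B,g \right)} = 3 + B$
$C{\left(a \right)} = \frac{a}{2}$ ($C{\left(a \right)} = \frac{2 a}{4} = 2 a \frac{1}{4} = \frac{a}{2}$)
$E{\left(N \right)} = - \frac{1}{2}$ ($E{\left(N \right)} = \frac{1}{2} \left(-1\right) = - \frac{1}{2}$)
$\frac{o{\left(t{\left(3,-1 \right)},E{\left(U{\left(l,-2 \right)} \right)} \right)}}{7902} = - \frac{87}{7902} = \left(-87\right) \frac{1}{7902} = - \frac{29}{2634}$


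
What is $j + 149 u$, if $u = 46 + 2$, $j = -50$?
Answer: $7102$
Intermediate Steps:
$u = 48$
$j + 149 u = -50 + 149 \cdot 48 = -50 + 7152 = 7102$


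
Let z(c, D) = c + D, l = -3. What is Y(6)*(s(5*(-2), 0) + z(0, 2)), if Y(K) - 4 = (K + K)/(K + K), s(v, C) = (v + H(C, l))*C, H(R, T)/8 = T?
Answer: 10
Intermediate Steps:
H(R, T) = 8*T
s(v, C) = C*(-24 + v) (s(v, C) = (v + 8*(-3))*C = (v - 24)*C = (-24 + v)*C = C*(-24 + v))
z(c, D) = D + c
Y(K) = 5 (Y(K) = 4 + (K + K)/(K + K) = 4 + (2*K)/((2*K)) = 4 + (2*K)*(1/(2*K)) = 4 + 1 = 5)
Y(6)*(s(5*(-2), 0) + z(0, 2)) = 5*(0*(-24 + 5*(-2)) + (2 + 0)) = 5*(0*(-24 - 10) + 2) = 5*(0*(-34) + 2) = 5*(0 + 2) = 5*2 = 10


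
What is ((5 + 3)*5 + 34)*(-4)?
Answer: -296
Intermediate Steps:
((5 + 3)*5 + 34)*(-4) = (8*5 + 34)*(-4) = (40 + 34)*(-4) = 74*(-4) = -296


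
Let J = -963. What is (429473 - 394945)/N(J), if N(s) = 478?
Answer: 17264/239 ≈ 72.234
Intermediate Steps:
(429473 - 394945)/N(J) = (429473 - 394945)/478 = 34528*(1/478) = 17264/239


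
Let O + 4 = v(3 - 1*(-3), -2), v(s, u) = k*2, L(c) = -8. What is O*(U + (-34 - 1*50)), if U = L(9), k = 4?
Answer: -368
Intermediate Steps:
v(s, u) = 8 (v(s, u) = 4*2 = 8)
U = -8
O = 4 (O = -4 + 8 = 4)
O*(U + (-34 - 1*50)) = 4*(-8 + (-34 - 1*50)) = 4*(-8 + (-34 - 50)) = 4*(-8 - 84) = 4*(-92) = -368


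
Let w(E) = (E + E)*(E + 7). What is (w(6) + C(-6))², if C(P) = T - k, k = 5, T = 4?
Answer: 24025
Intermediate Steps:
w(E) = 2*E*(7 + E) (w(E) = (2*E)*(7 + E) = 2*E*(7 + E))
C(P) = -1 (C(P) = 4 - 1*5 = 4 - 5 = -1)
(w(6) + C(-6))² = (2*6*(7 + 6) - 1)² = (2*6*13 - 1)² = (156 - 1)² = 155² = 24025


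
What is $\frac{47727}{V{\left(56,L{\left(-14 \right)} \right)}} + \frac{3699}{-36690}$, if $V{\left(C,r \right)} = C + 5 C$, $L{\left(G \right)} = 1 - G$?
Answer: $\frac{97214487}{684880} \approx 141.94$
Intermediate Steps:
$V{\left(C,r \right)} = 6 C$
$\frac{47727}{V{\left(56,L{\left(-14 \right)} \right)}} + \frac{3699}{-36690} = \frac{47727}{6 \cdot 56} + \frac{3699}{-36690} = \frac{47727}{336} + 3699 \left(- \frac{1}{36690}\right) = 47727 \cdot \frac{1}{336} - \frac{1233}{12230} = \frac{15909}{112} - \frac{1233}{12230} = \frac{97214487}{684880}$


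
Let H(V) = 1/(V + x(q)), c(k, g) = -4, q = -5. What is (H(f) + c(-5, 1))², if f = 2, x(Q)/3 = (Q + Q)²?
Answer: 1456849/91204 ≈ 15.974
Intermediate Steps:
x(Q) = 12*Q² (x(Q) = 3*(Q + Q)² = 3*(2*Q)² = 3*(4*Q²) = 12*Q²)
H(V) = 1/(300 + V) (H(V) = 1/(V + 12*(-5)²) = 1/(V + 12*25) = 1/(V + 300) = 1/(300 + V))
(H(f) + c(-5, 1))² = (1/(300 + 2) - 4)² = (1/302 - 4)² = (-1207/302)² = 1456849/91204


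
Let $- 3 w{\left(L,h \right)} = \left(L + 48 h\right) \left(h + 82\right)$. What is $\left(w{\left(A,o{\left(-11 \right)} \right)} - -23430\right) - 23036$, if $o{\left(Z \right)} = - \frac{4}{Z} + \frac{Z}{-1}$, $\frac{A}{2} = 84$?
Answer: $- \frac{2638958}{121} \approx -21810.0$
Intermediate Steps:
$A = 168$ ($A = 2 \cdot 84 = 168$)
$o{\left(Z \right)} = - Z - \frac{4}{Z}$ ($o{\left(Z \right)} = - \frac{4}{Z} + Z \left(-1\right) = - \frac{4}{Z} - Z = - Z - \frac{4}{Z}$)
$w{\left(L,h \right)} = - \frac{\left(82 + h\right) \left(L + 48 h\right)}{3}$ ($w{\left(L,h \right)} = - \frac{\left(L + 48 h\right) \left(h + 82\right)}{3} = - \frac{\left(L + 48 h\right) \left(82 + h\right)}{3} = - \frac{\left(82 + h\right) \left(L + 48 h\right)}{3}$)
$\left(w{\left(A,o{\left(-11 \right)} \right)} - -23430\right) - 23036 = \left(\left(- 1312 \left(\left(-1\right) \left(-11\right) - \frac{4}{-11}\right) - 16 \left(\left(-1\right) \left(-11\right) - \frac{4}{-11}\right)^{2} - 4592 - 56 \left(\left(-1\right) \left(-11\right) - \frac{4}{-11}\right)\right) - -23430\right) - 23036 = \left(\left(- 1312 \left(11 - - \frac{4}{11}\right) - 16 \left(11 - - \frac{4}{11}\right)^{2} - 4592 - 56 \left(11 - - \frac{4}{11}\right)\right) + 23430\right) - 23036 = \left(\left(- 1312 \left(11 + \frac{4}{11}\right) - 16 \left(11 + \frac{4}{11}\right)^{2} - 4592 - 56 \left(11 + \frac{4}{11}\right)\right) + 23430\right) - 23036 = \left(\left(\left(-1312\right) \frac{125}{11} - 16 \left(\frac{125}{11}\right)^{2} - 4592 - 56 \cdot \frac{125}{11}\right) + 23430\right) - 23036 = \left(\left(- \frac{164000}{11} - \frac{250000}{121} - 4592 - \frac{7000}{11}\right) + 23430\right) - 23036 = \left(- \frac{2686632}{121} + 23430\right) - 23036 = \frac{148398}{121} - 23036 = - \frac{2638958}{121}$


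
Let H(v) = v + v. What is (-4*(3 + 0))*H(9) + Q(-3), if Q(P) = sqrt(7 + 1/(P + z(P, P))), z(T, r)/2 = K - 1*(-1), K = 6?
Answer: -216 + sqrt(858)/11 ≈ -213.34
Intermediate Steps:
H(v) = 2*v
z(T, r) = 14 (z(T, r) = 2*(6 - 1*(-1)) = 2*(6 + 1) = 2*7 = 14)
Q(P) = sqrt(7 + 1/(14 + P)) (Q(P) = sqrt(7 + 1/(P + 14)) = sqrt(7 + 1/(14 + P)))
(-4*(3 + 0))*H(9) + Q(-3) = (-4*(3 + 0))*(2*9) + sqrt((99 + 7*(-3))/(14 - 3)) = -4*3*18 + sqrt((99 - 21)/11) = -12*18 + sqrt((1/11)*78) = -216 + sqrt(78/11) = -216 + sqrt(858)/11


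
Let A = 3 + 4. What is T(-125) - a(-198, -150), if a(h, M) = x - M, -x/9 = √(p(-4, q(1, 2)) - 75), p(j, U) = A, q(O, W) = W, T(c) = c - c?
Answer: -150 + 18*I*√17 ≈ -150.0 + 74.216*I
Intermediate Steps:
T(c) = 0
A = 7
p(j, U) = 7
x = -18*I*√17 (x = -9*√(7 - 75) = -18*I*√17 ≈ -74.216*I)
a(h, M) = -M - 18*I*√17 (a(h, M) = -18*I*√17 - M = -M - 18*I*√17)
T(-125) - a(-198, -150) = 0 - (-1*(-150) - 18*I*√17) = 0 - (150 - 18*I*√17) = 0 + (-150 + 18*I*√17) = -150 + 18*I*√17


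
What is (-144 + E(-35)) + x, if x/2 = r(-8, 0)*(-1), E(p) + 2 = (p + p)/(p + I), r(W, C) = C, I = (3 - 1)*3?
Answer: -4164/29 ≈ -143.59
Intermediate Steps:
I = 6 (I = 2*3 = 6)
E(p) = -2 + 2*p/(6 + p) (E(p) = -2 + (p + p)/(p + 6) = -2 + (2*p)/(6 + p) = -2 + 2*p/(6 + p))
x = 0 (x = 2*(0*(-1)) = 2*0 = 0)
(-144 + E(-35)) + x = (-144 - 12/(6 - 35)) + 0 = (-144 - 12/(-29)) + 0 = (-144 - 12*(-1/29)) + 0 = (-144 + 12/29) + 0 = -4164/29 + 0 = -4164/29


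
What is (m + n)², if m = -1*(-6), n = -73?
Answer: 4489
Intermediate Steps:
m = 6
(m + n)² = (6 - 73)² = (-67)² = 4489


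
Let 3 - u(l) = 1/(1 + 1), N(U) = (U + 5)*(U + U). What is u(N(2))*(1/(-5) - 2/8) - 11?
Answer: -97/8 ≈ -12.125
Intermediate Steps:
N(U) = 2*U*(5 + U) (N(U) = (5 + U)*(2*U) = 2*U*(5 + U))
u(l) = 5/2 (u(l) = 3 - 1/(1 + 1) = 3 - 1/2 = 5/2)
u(N(2))*(1/(-5) - 2/8) - 11 = 5*(1/(-5) - 2/8)/2 - 11 = 5*(1*(-1/5) - 2*1/8)/2 - 11 = 5*(-1/5 - 1/4)/2 - 11 = (5/2)*(-9/20) - 11 = -9/8 - 11 = -97/8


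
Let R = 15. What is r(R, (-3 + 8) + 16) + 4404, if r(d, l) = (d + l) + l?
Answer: 4461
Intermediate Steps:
r(d, l) = d + 2*l
r(R, (-3 + 8) + 16) + 4404 = (15 + 2*((-3 + 8) + 16)) + 4404 = (15 + 2*(5 + 16)) + 4404 = (15 + 2*21) + 4404 = (15 + 42) + 4404 = 57 + 4404 = 4461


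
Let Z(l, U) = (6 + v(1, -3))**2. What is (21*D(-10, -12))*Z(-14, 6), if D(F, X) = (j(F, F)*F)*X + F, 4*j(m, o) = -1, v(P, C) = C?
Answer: -7560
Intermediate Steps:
j(m, o) = -1/4 (j(m, o) = (1/4)*(-1) = -1/4)
Z(l, U) = 9 (Z(l, U) = (6 - 3)**2 = 3**2 = 9)
D(F, X) = F - F*X/4 (D(F, X) = (-F/4)*X + F = -F*X/4 + F = F - F*X/4)
(21*D(-10, -12))*Z(-14, 6) = (21*((1/4)*(-10)*(4 - 1*(-12))))*9 = (21*((1/4)*(-10)*(4 + 12)))*9 = (21*((1/4)*(-10)*16))*9 = (21*(-40))*9 = -840*9 = -7560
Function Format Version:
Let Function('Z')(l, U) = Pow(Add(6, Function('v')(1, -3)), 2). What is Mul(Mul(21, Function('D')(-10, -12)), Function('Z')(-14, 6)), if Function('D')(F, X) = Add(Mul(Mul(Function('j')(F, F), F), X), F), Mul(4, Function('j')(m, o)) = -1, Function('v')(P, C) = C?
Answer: -7560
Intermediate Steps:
Function('j')(m, o) = Rational(-1, 4) (Function('j')(m, o) = Mul(Rational(1, 4), -1) = Rational(-1, 4))
Function('Z')(l, U) = 9 (Function('Z')(l, U) = Pow(Add(6, -3), 2) = Pow(3, 2) = 9)
Function('D')(F, X) = Add(F, Mul(Rational(-1, 4), F, X)) (Function('D')(F, X) = Add(Mul(Mul(Rational(-1, 4), F), X), F) = Add(Mul(Rational(-1, 4), F, X), F) = Add(F, Mul(Rational(-1, 4), F, X)))
Mul(Mul(21, Function('D')(-10, -12)), Function('Z')(-14, 6)) = Mul(Mul(21, Mul(Rational(1, 4), -10, Add(4, Mul(-1, -12)))), 9) = Mul(Mul(21, Mul(Rational(1, 4), -10, Add(4, 12))), 9) = Mul(Mul(21, Mul(Rational(1, 4), -10, 16)), 9) = Mul(Mul(21, -40), 9) = Mul(-840, 9) = -7560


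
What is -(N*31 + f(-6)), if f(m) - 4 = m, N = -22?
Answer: 684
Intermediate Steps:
f(m) = 4 + m
-(N*31 + f(-6)) = -(-22*31 + (4 - 6)) = -(-682 - 2) = -1*(-684) = 684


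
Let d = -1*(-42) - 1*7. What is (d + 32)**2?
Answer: 4489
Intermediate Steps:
d = 35 (d = 42 - 7 = 35)
(d + 32)**2 = (35 + 32)**2 = 67**2 = 4489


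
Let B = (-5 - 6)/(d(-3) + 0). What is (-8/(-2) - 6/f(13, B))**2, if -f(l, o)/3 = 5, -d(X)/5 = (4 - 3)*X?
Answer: 484/25 ≈ 19.360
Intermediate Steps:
d(X) = -5*X (d(X) = -5*(4 - 3)*X = -5*X)
B = -11/15 (B = (-5 - 6)/(-5*(-3) + 0) = -11/(15 + 0) = -11/15 ≈ -0.73333)
f(l, o) = -15 (f(l, o) = -3*5 = -15)
(-8/(-2) - 6/f(13, B))**2 = (-8/(-2) - 6/(-15))**2 = (-8*(-1/2) - 6*(-1/15))**2 = (4 + 2/5)**2 = (22/5)**2 = 484/25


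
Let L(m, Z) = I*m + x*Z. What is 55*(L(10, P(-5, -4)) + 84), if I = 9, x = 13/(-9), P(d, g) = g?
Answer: 88990/9 ≈ 9887.8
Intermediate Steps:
x = -13/9 (x = 13*(-⅑) = -13/9 ≈ -1.4444)
L(m, Z) = 9*m - 13*Z/9
55*(L(10, P(-5, -4)) + 84) = 55*((9*10 - 13/9*(-4)) + 84) = 55*((90 + 52/9) + 84) = 55*(862/9 + 84) = 55*(1618/9) = 88990/9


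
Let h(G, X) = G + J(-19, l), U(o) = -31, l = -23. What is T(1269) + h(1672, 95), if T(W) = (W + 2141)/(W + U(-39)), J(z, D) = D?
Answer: 1022436/619 ≈ 1651.8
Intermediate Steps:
T(W) = (2141 + W)/(-31 + W) (T(W) = (W + 2141)/(W - 31) = (2141 + W)/(-31 + W))
h(G, X) = -23 + G (h(G, X) = G - 23 = -23 + G)
T(1269) + h(1672, 95) = (2141 + 1269)/(-31 + 1269) + (-23 + 1672) = 3410/1238 + 1649 = (1/1238)*3410 + 1649 = 1705/619 + 1649 = 1022436/619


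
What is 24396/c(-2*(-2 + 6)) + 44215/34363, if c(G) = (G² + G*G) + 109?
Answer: 282932901/2714677 ≈ 104.22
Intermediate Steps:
c(G) = 109 + 2*G² (c(G) = (G² + G²) + 109 = 2*G² + 109 = 109 + 2*G²)
24396/c(-2*(-2 + 6)) + 44215/34363 = 24396/(109 + 2*(-2*(-2 + 6))²) + 44215/34363 = 24396/(109 + 2*(-2*4)²) + 44215*(1/34363) = 24396/(109 + 2*(-8)²) + 44215/34363 = 24396/(109 + 2*64) + 44215/34363 = 24396/(109 + 128) + 44215/34363 = 24396/237 + 44215/34363 = 24396*(1/237) + 44215/34363 = 8132/79 + 44215/34363 = 282932901/2714677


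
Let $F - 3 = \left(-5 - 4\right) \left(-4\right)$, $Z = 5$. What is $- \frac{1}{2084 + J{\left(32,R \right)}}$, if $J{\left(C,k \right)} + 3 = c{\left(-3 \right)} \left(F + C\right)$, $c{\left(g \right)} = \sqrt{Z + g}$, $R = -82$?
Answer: $- \frac{2081}{4320479} + \frac{71 \sqrt{2}}{4320479} \approx -0.00045842$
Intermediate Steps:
$F = 39$ ($F = 3 + \left(-5 - 4\right) \left(-4\right) = 3 - -36 = 3 + 36 = 39$)
$c{\left(g \right)} = \sqrt{5 + g}$
$J{\left(C,k \right)} = -3 + \sqrt{2} \left(39 + C\right)$ ($J{\left(C,k \right)} = -3 + \sqrt{5 - 3} \left(39 + C\right) = -3 + \sqrt{2} \left(39 + C\right)$)
$- \frac{1}{2084 + J{\left(32,R \right)}} = - \frac{1}{2084 + \left(-3 + 39 \sqrt{2} + 32 \sqrt{2}\right)} = - \frac{1}{2084 - \left(3 - 71 \sqrt{2}\right)} = - \frac{1}{2081 + 71 \sqrt{2}}$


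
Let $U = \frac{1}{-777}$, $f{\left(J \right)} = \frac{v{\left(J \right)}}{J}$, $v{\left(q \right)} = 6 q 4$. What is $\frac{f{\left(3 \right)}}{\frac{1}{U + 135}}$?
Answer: $\frac{839152}{259} \approx 3240.0$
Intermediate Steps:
$v{\left(q \right)} = 24 q$
$f{\left(J \right)} = 24$ ($f{\left(J \right)} = \frac{24 J}{J} = 24$)
$U = - \frac{1}{777} \approx -0.001287$
$\frac{f{\left(3 \right)}}{\frac{1}{U + 135}} = \frac{24}{\frac{1}{- \frac{1}{777} + 135}} = \frac{24}{\frac{1}{\frac{104894}{777}}} = \frac{24}{\frac{777}{104894}} = 24 \cdot \frac{104894}{777} = \frac{839152}{259}$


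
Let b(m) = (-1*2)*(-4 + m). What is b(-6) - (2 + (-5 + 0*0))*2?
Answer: 26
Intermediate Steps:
b(m) = 8 - 2*m (b(m) = -2*(-4 + m) = 8 - 2*m)
b(-6) - (2 + (-5 + 0*0))*2 = (8 - 2*(-6)) - (2 + (-5 + 0*0))*2 = (8 + 12) - (2 + (-5 + 0))*2 = 20 - (2 - 5)*2 = 20 - (-3)*2 = 20 - 1*(-6) = 20 + 6 = 26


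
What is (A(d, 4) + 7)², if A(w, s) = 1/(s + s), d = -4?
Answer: 3249/64 ≈ 50.766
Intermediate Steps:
A(w, s) = 1/(2*s)
(A(d, 4) + 7)² = ((½)/4 + 7)² = ((½)*(¼) + 7)² = (⅛ + 7)² = (57/8)² = 3249/64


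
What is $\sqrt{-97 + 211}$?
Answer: $\sqrt{114} \approx 10.677$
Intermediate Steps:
$\sqrt{-97 + 211} = \sqrt{114}$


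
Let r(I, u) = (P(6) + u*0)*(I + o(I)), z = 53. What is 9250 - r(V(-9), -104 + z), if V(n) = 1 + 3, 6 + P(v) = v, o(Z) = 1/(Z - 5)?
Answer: 9250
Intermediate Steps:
o(Z) = 1/(-5 + Z)
P(v) = -6 + v
V(n) = 4
r(I, u) = 0 (r(I, u) = ((-6 + 6) + u*0)*(I + 1/(-5 + I)) = (0 + 0)*(I + 1/(-5 + I)) = 0*(I + 1/(-5 + I)) = 0)
9250 - r(V(-9), -104 + z) = 9250 - 1*0 = 9250 + 0 = 9250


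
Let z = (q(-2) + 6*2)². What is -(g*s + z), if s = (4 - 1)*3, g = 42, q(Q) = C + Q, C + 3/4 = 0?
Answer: -7417/16 ≈ -463.56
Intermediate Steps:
C = -¾ (C = -¾ + 0 = -¾ ≈ -0.75000)
q(Q) = -¾ + Q
z = 1369/16 (z = ((-¾ - 2) + 6*2)² = (-11/4 + 12)² = (37/4)² = 1369/16 ≈ 85.563)
s = 9 (s = 3*3 = 9)
-(g*s + z) = -(42*9 + 1369/16) = -(378 + 1369/16) = -1*7417/16 = -7417/16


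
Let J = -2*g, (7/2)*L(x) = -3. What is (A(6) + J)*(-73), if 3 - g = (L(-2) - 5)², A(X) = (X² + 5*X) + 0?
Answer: -460046/49 ≈ -9388.7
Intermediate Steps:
L(x) = -6/7 (L(x) = (2/7)*(-3) = -6/7)
A(X) = X² + 5*X
g = -1534/49 (g = 3 - (-6/7 - 5)² = 3 - (-41/7)² = 3 - 1*1681/49 = 3 - 1681/49 = -1534/49 ≈ -31.306)
J = 3068/49 (J = -2*(-1534/49) = 3068/49 ≈ 62.612)
(A(6) + J)*(-73) = (6*(5 + 6) + 3068/49)*(-73) = (6*11 + 3068/49)*(-73) = (66 + 3068/49)*(-73) = (6302/49)*(-73) = -460046/49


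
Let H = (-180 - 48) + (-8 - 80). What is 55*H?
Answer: -17380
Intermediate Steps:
H = -316 (H = -228 - 88 = -316)
55*H = 55*(-316) = -17380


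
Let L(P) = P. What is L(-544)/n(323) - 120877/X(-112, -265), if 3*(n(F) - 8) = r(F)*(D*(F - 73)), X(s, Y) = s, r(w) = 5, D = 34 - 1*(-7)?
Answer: 3098832257/2871344 ≈ 1079.2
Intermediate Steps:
D = 41 (D = 34 + 7 = 41)
n(F) = -14941/3 + 205*F/3 (n(F) = 8 + (5*(41*(F - 73)))/3 = 8 + (5*(41*(-73 + F)))/3 = 8 + (5*(-2993 + 41*F))/3 = 8 + (-14965 + 205*F)/3 = 8 + (-14965/3 + 205*F/3) = -14941/3 + 205*F/3)
L(-544)/n(323) - 120877/X(-112, -265) = -544/(-14941/3 + (205/3)*323) - 120877/(-112) = -544/(-14941/3 + 66215/3) - 120877*(-1/112) = -544/51274/3 + 120877/112 = -544*3/51274 + 120877/112 = -816/25637 + 120877/112 = 3098832257/2871344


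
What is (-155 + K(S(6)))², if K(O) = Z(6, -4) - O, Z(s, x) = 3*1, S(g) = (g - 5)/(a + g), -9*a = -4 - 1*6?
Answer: 94809169/4096 ≈ 23147.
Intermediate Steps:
a = 10/9 (a = -(-4 - 1*6)/9 = -(-4 - 6)/9 = -⅑*(-10) = 10/9 ≈ 1.1111)
S(g) = (-5 + g)/(10/9 + g) (S(g) = (g - 5)/(10/9 + g) = (-5 + g)/(10/9 + g))
Z(s, x) = 3
K(O) = 3 - O
(-155 + K(S(6)))² = (-155 + (3 - 9*(-5 + 6)/(10 + 9*6)))² = (-155 + (3 - 9/(10 + 54)))² = (-155 + (3 - 9/64))² = (-155 + 183/64)² = (-9737/64)² = 94809169/4096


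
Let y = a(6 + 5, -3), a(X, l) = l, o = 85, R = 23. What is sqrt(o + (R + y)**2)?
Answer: sqrt(485) ≈ 22.023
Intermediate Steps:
y = -3
sqrt(o + (R + y)**2) = sqrt(85 + (23 - 3)**2) = sqrt(85 + 20**2) = sqrt(85 + 400) = sqrt(485)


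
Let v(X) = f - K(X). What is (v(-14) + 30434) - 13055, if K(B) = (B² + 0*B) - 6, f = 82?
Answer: 17271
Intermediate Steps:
K(B) = -6 + B² (K(B) = (B² + 0) - 6 = B² - 6 = -6 + B²)
v(X) = 88 - X² (v(X) = 82 - (-6 + X²) = 82 + (6 - X²) = 88 - X²)
(v(-14) + 30434) - 13055 = ((88 - 1*(-14)²) + 30434) - 13055 = ((88 - 1*196) + 30434) - 13055 = ((88 - 196) + 30434) - 13055 = (-108 + 30434) - 13055 = 30326 - 13055 = 17271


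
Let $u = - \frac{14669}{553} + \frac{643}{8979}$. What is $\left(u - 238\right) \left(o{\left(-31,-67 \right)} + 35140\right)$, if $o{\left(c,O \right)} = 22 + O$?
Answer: $- \frac{46083928080410}{4965387} \approx -9.281 \cdot 10^{6}$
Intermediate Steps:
$u = - \frac{131357372}{4965387}$ ($u = \left(-14669\right) \frac{1}{553} + 643 \cdot \frac{1}{8979} = - \frac{14669}{553} + \frac{643}{8979} = - \frac{131357372}{4965387} \approx -26.455$)
$\left(u - 238\right) \left(o{\left(-31,-67 \right)} + 35140\right) = \left(- \frac{131357372}{4965387} - 238\right) \left(\left(22 - 67\right) + 35140\right) = - \frac{1313119478 \left(-45 + 35140\right)}{4965387} = \left(- \frac{1313119478}{4965387}\right) 35095 = - \frac{46083928080410}{4965387}$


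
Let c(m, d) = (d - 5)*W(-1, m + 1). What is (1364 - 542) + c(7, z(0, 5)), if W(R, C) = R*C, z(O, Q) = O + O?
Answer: 862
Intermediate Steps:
z(O, Q) = 2*O
W(R, C) = C*R
c(m, d) = (-1 - m)*(-5 + d) (c(m, d) = (d - 5)*((m + 1)*(-1)) = (-5 + d)*((1 + m)*(-1)) = (-5 + d)*(-1 - m) = (-1 - m)*(-5 + d))
(1364 - 542) + c(7, z(0, 5)) = (1364 - 542) + (-1 - 1*7)*(-5 + 2*0) = 822 + (-1 - 7)*(-5 + 0) = 822 - 8*(-5) = 822 + 40 = 862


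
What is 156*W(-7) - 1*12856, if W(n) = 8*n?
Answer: -21592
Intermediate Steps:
156*W(-7) - 1*12856 = 156*(8*(-7)) - 1*12856 = 156*(-56) - 12856 = -8736 - 12856 = -21592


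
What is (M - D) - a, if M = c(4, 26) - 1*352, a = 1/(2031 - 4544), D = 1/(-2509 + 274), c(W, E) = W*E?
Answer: -1392900892/5616555 ≈ -248.00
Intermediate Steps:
c(W, E) = E*W
D = -1/2235 (D = 1/(-2235) = -1/2235 ≈ -0.00044743)
a = -1/2513 (a = 1/(-2513) = -1/2513 ≈ -0.00039793)
M = -248 (M = 26*4 - 1*352 = 104 - 352 = -248)
(M - D) - a = (-248 - 1*(-1/2235)) - 1*(-1/2513) = (-248 + 1/2235) + 1/2513 = -554279/2235 + 1/2513 = -1392900892/5616555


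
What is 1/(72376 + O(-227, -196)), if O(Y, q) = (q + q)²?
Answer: 1/226040 ≈ 4.4240e-6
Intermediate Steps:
O(Y, q) = 4*q² (O(Y, q) = (2*q)² = 4*q²)
1/(72376 + O(-227, -196)) = 1/(72376 + 4*(-196)²) = 1/(72376 + 4*38416) = 1/(72376 + 153664) = 1/226040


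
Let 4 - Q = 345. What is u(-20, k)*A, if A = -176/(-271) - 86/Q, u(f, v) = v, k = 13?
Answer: 1083186/92411 ≈ 11.721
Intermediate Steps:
Q = -341 (Q = 4 - 1*345 = 4 - 345 = -341)
A = 83322/92411 (A = -176/(-271) - 86/(-341) = -176*(-1/271) - 86*(-1/341) = 176/271 + 86/341 = 83322/92411 ≈ 0.90165)
u(-20, k)*A = 13*(83322/92411) = 1083186/92411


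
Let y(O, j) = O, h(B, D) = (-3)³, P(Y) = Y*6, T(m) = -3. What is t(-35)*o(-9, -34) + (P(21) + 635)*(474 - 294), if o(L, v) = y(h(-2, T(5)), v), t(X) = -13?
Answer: 137331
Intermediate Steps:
P(Y) = 6*Y
h(B, D) = -27
o(L, v) = -27
t(-35)*o(-9, -34) + (P(21) + 635)*(474 - 294) = -13*(-27) + (6*21 + 635)*(474 - 294) = 351 + (126 + 635)*180 = 351 + 761*180 = 351 + 136980 = 137331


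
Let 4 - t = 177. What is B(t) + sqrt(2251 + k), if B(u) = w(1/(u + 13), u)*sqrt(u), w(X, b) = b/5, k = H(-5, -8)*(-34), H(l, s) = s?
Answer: 29*sqrt(3) - 173*I*sqrt(173)/5 ≈ 50.229 - 455.09*I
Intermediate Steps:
t = -173 (t = 4 - 1*177 = 4 - 177 = -173)
k = 272 (k = -8*(-34) = 272)
w(X, b) = b/5 (w(X, b) = b*(1/5) = b/5)
B(u) = u**(3/2)/5 (B(u) = (u/5)*sqrt(u) = u**(3/2)/5)
B(t) + sqrt(2251 + k) = (-173)**(3/2)/5 + sqrt(2251 + 272) = (-173*I*sqrt(173))/5 + sqrt(2523) = -173*I*sqrt(173)/5 + 29*sqrt(3) = 29*sqrt(3) - 173*I*sqrt(173)/5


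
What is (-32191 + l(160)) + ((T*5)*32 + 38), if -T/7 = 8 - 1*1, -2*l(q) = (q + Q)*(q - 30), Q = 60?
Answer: -54293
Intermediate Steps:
l(q) = -(-30 + q)*(60 + q)/2 (l(q) = -(q + 60)*(q - 30)/2 = -(60 + q)*(-30 + q)/2 = -(-30 + q)*(60 + q)/2)
T = -49 (T = -7*(8 - 1*1) = -7*(8 - 1) = -7*7 = -49)
(-32191 + l(160)) + ((T*5)*32 + 38) = (-32191 + (900 - 15*160 - ½*160²)) + (-49*5*32 + 38) = (-32191 + (900 - 2400 - ½*25600)) + (-245*32 + 38) = (-32191 + (900 - 2400 - 12800)) + (-7840 + 38) = (-32191 - 14300) - 7802 = -46491 - 7802 = -54293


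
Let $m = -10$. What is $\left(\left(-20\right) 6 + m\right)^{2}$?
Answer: $16900$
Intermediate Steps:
$\left(\left(-20\right) 6 + m\right)^{2} = \left(\left(-20\right) 6 - 10\right)^{2} = \left(-120 - 10\right)^{2} = \left(-130\right)^{2} = 16900$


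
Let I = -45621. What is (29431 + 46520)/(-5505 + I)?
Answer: -25317/17042 ≈ -1.4856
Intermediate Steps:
(29431 + 46520)/(-5505 + I) = (29431 + 46520)/(-5505 - 45621) = 75951/(-51126) = 75951*(-1/51126) = -25317/17042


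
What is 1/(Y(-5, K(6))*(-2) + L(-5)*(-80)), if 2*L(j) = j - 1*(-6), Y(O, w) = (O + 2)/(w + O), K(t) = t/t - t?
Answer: -5/203 ≈ -0.024631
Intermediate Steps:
K(t) = 1 - t
Y(O, w) = (2 + O)/(O + w)
L(j) = 3 + j/2 (L(j) = (j - 1*(-6))/2 = (j + 6)/2 = (6 + j)/2 = 3 + j/2)
1/(Y(-5, K(6))*(-2) + L(-5)*(-80)) = 1/(((2 - 5)/(-5 + (1 - 1*6)))*(-2) + (3 + (½)*(-5))*(-80)) = 1/((-3/(-5 + (1 - 6)))*(-2) + (3 - 5/2)*(-80)) = 1/((-3/(-5 - 5))*(-2) + (½)*(-80)) = 1/((-3/(-10))*(-2) - 40) = 1/(-⅒*(-3)*(-2) - 40) = 1/((3/10)*(-2) - 40) = 1/(-⅗ - 40) = 1/(-203/5) = -5/203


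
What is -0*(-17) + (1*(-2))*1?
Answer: -2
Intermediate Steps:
-0*(-17) + (1*(-2))*1 = -118*0 - 2*1 = 0 - 2 = -2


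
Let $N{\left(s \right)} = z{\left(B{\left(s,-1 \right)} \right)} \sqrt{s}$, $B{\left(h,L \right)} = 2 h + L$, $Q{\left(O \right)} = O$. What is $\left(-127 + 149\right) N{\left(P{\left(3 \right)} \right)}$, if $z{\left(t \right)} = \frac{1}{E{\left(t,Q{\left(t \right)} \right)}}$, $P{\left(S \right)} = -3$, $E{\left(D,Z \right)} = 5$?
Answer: $\frac{22 i \sqrt{3}}{5} \approx 7.621 i$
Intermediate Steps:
$B{\left(h,L \right)} = L + 2 h$
$z{\left(t \right)} = \frac{1}{5}$
$N{\left(s \right)} = \frac{\sqrt{s}}{5}$
$\left(-127 + 149\right) N{\left(P{\left(3 \right)} \right)} = \left(-127 + 149\right) \frac{\sqrt{-3}}{5} = 22 \frac{i \sqrt{3}}{5} = \frac{22 i \sqrt{3}}{5}$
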